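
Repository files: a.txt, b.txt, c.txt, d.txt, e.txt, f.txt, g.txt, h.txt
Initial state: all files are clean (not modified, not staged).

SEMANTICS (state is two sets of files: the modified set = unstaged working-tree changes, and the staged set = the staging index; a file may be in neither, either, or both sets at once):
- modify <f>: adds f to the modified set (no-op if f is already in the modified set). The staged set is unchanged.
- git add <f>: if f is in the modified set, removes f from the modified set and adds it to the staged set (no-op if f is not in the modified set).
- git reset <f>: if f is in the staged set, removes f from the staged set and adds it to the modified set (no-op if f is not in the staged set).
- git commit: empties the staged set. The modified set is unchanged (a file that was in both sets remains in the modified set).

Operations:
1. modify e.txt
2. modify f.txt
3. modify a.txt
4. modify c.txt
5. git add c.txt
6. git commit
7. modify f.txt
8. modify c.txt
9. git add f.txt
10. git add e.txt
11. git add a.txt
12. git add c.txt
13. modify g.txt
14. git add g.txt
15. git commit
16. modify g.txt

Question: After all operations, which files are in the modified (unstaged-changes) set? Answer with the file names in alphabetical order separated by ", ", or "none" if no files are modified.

Answer: g.txt

Derivation:
After op 1 (modify e.txt): modified={e.txt} staged={none}
After op 2 (modify f.txt): modified={e.txt, f.txt} staged={none}
After op 3 (modify a.txt): modified={a.txt, e.txt, f.txt} staged={none}
After op 4 (modify c.txt): modified={a.txt, c.txt, e.txt, f.txt} staged={none}
After op 5 (git add c.txt): modified={a.txt, e.txt, f.txt} staged={c.txt}
After op 6 (git commit): modified={a.txt, e.txt, f.txt} staged={none}
After op 7 (modify f.txt): modified={a.txt, e.txt, f.txt} staged={none}
After op 8 (modify c.txt): modified={a.txt, c.txt, e.txt, f.txt} staged={none}
After op 9 (git add f.txt): modified={a.txt, c.txt, e.txt} staged={f.txt}
After op 10 (git add e.txt): modified={a.txt, c.txt} staged={e.txt, f.txt}
After op 11 (git add a.txt): modified={c.txt} staged={a.txt, e.txt, f.txt}
After op 12 (git add c.txt): modified={none} staged={a.txt, c.txt, e.txt, f.txt}
After op 13 (modify g.txt): modified={g.txt} staged={a.txt, c.txt, e.txt, f.txt}
After op 14 (git add g.txt): modified={none} staged={a.txt, c.txt, e.txt, f.txt, g.txt}
After op 15 (git commit): modified={none} staged={none}
After op 16 (modify g.txt): modified={g.txt} staged={none}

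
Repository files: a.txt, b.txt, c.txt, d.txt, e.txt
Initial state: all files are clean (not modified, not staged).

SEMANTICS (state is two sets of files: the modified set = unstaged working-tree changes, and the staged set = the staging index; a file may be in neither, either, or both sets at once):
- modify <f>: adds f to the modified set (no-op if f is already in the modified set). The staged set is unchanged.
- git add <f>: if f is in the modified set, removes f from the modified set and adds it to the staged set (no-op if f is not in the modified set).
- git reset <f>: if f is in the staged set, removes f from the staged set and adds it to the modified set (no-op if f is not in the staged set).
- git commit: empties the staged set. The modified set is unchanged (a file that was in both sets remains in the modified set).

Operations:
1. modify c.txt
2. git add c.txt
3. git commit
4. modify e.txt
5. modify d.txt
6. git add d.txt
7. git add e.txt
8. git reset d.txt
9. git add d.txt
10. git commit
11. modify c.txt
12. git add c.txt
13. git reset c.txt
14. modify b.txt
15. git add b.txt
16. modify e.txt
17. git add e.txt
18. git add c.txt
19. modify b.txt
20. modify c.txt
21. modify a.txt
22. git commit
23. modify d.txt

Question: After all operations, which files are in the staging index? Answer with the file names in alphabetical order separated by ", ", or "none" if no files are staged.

Answer: none

Derivation:
After op 1 (modify c.txt): modified={c.txt} staged={none}
After op 2 (git add c.txt): modified={none} staged={c.txt}
After op 3 (git commit): modified={none} staged={none}
After op 4 (modify e.txt): modified={e.txt} staged={none}
After op 5 (modify d.txt): modified={d.txt, e.txt} staged={none}
After op 6 (git add d.txt): modified={e.txt} staged={d.txt}
After op 7 (git add e.txt): modified={none} staged={d.txt, e.txt}
After op 8 (git reset d.txt): modified={d.txt} staged={e.txt}
After op 9 (git add d.txt): modified={none} staged={d.txt, e.txt}
After op 10 (git commit): modified={none} staged={none}
After op 11 (modify c.txt): modified={c.txt} staged={none}
After op 12 (git add c.txt): modified={none} staged={c.txt}
After op 13 (git reset c.txt): modified={c.txt} staged={none}
After op 14 (modify b.txt): modified={b.txt, c.txt} staged={none}
After op 15 (git add b.txt): modified={c.txt} staged={b.txt}
After op 16 (modify e.txt): modified={c.txt, e.txt} staged={b.txt}
After op 17 (git add e.txt): modified={c.txt} staged={b.txt, e.txt}
After op 18 (git add c.txt): modified={none} staged={b.txt, c.txt, e.txt}
After op 19 (modify b.txt): modified={b.txt} staged={b.txt, c.txt, e.txt}
After op 20 (modify c.txt): modified={b.txt, c.txt} staged={b.txt, c.txt, e.txt}
After op 21 (modify a.txt): modified={a.txt, b.txt, c.txt} staged={b.txt, c.txt, e.txt}
After op 22 (git commit): modified={a.txt, b.txt, c.txt} staged={none}
After op 23 (modify d.txt): modified={a.txt, b.txt, c.txt, d.txt} staged={none}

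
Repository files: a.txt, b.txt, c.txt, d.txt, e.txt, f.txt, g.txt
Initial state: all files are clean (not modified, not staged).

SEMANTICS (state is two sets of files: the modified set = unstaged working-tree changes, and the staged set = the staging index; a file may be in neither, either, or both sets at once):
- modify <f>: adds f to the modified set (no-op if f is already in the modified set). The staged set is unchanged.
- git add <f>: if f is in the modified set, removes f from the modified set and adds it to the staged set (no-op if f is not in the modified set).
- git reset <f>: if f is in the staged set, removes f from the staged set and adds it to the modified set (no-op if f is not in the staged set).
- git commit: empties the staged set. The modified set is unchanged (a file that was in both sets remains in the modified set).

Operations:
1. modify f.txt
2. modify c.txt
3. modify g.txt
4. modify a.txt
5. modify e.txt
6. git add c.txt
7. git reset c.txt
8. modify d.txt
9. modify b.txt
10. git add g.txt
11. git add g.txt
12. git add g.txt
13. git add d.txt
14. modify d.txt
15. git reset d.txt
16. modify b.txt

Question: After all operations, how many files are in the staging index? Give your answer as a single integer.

Answer: 1

Derivation:
After op 1 (modify f.txt): modified={f.txt} staged={none}
After op 2 (modify c.txt): modified={c.txt, f.txt} staged={none}
After op 3 (modify g.txt): modified={c.txt, f.txt, g.txt} staged={none}
After op 4 (modify a.txt): modified={a.txt, c.txt, f.txt, g.txt} staged={none}
After op 5 (modify e.txt): modified={a.txt, c.txt, e.txt, f.txt, g.txt} staged={none}
After op 6 (git add c.txt): modified={a.txt, e.txt, f.txt, g.txt} staged={c.txt}
After op 7 (git reset c.txt): modified={a.txt, c.txt, e.txt, f.txt, g.txt} staged={none}
After op 8 (modify d.txt): modified={a.txt, c.txt, d.txt, e.txt, f.txt, g.txt} staged={none}
After op 9 (modify b.txt): modified={a.txt, b.txt, c.txt, d.txt, e.txt, f.txt, g.txt} staged={none}
After op 10 (git add g.txt): modified={a.txt, b.txt, c.txt, d.txt, e.txt, f.txt} staged={g.txt}
After op 11 (git add g.txt): modified={a.txt, b.txt, c.txt, d.txt, e.txt, f.txt} staged={g.txt}
After op 12 (git add g.txt): modified={a.txt, b.txt, c.txt, d.txt, e.txt, f.txt} staged={g.txt}
After op 13 (git add d.txt): modified={a.txt, b.txt, c.txt, e.txt, f.txt} staged={d.txt, g.txt}
After op 14 (modify d.txt): modified={a.txt, b.txt, c.txt, d.txt, e.txt, f.txt} staged={d.txt, g.txt}
After op 15 (git reset d.txt): modified={a.txt, b.txt, c.txt, d.txt, e.txt, f.txt} staged={g.txt}
After op 16 (modify b.txt): modified={a.txt, b.txt, c.txt, d.txt, e.txt, f.txt} staged={g.txt}
Final staged set: {g.txt} -> count=1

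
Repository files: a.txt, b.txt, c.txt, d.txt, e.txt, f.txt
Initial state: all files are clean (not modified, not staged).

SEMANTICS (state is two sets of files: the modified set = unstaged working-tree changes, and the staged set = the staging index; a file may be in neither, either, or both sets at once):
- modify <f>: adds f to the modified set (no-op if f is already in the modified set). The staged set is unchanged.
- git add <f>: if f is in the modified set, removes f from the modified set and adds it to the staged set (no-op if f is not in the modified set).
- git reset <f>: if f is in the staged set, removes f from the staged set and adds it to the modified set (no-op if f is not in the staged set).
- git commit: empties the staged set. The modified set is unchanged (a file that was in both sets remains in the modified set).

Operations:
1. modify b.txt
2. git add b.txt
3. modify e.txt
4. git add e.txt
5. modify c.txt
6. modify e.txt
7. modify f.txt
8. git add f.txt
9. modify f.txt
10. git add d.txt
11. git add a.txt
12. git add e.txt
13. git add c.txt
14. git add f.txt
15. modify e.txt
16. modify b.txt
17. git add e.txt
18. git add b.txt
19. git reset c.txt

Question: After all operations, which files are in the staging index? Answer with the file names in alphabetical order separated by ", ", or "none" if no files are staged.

Answer: b.txt, e.txt, f.txt

Derivation:
After op 1 (modify b.txt): modified={b.txt} staged={none}
After op 2 (git add b.txt): modified={none} staged={b.txt}
After op 3 (modify e.txt): modified={e.txt} staged={b.txt}
After op 4 (git add e.txt): modified={none} staged={b.txt, e.txt}
After op 5 (modify c.txt): modified={c.txt} staged={b.txt, e.txt}
After op 6 (modify e.txt): modified={c.txt, e.txt} staged={b.txt, e.txt}
After op 7 (modify f.txt): modified={c.txt, e.txt, f.txt} staged={b.txt, e.txt}
After op 8 (git add f.txt): modified={c.txt, e.txt} staged={b.txt, e.txt, f.txt}
After op 9 (modify f.txt): modified={c.txt, e.txt, f.txt} staged={b.txt, e.txt, f.txt}
After op 10 (git add d.txt): modified={c.txt, e.txt, f.txt} staged={b.txt, e.txt, f.txt}
After op 11 (git add a.txt): modified={c.txt, e.txt, f.txt} staged={b.txt, e.txt, f.txt}
After op 12 (git add e.txt): modified={c.txt, f.txt} staged={b.txt, e.txt, f.txt}
After op 13 (git add c.txt): modified={f.txt} staged={b.txt, c.txt, e.txt, f.txt}
After op 14 (git add f.txt): modified={none} staged={b.txt, c.txt, e.txt, f.txt}
After op 15 (modify e.txt): modified={e.txt} staged={b.txt, c.txt, e.txt, f.txt}
After op 16 (modify b.txt): modified={b.txt, e.txt} staged={b.txt, c.txt, e.txt, f.txt}
After op 17 (git add e.txt): modified={b.txt} staged={b.txt, c.txt, e.txt, f.txt}
After op 18 (git add b.txt): modified={none} staged={b.txt, c.txt, e.txt, f.txt}
After op 19 (git reset c.txt): modified={c.txt} staged={b.txt, e.txt, f.txt}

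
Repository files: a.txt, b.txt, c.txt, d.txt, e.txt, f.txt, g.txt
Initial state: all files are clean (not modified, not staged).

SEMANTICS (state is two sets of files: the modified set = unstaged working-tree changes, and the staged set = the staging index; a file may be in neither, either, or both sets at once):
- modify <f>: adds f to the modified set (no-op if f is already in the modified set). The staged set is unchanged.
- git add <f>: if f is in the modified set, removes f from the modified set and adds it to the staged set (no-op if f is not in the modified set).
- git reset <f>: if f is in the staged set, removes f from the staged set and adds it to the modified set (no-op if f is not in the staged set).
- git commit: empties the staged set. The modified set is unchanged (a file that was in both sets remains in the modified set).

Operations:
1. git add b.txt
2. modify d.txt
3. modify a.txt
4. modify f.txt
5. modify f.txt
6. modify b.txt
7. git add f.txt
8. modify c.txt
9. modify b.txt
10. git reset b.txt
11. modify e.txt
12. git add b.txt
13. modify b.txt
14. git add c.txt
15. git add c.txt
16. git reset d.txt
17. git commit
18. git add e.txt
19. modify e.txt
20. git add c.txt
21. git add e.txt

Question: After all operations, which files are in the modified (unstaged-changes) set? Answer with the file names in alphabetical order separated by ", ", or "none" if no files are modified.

Answer: a.txt, b.txt, d.txt

Derivation:
After op 1 (git add b.txt): modified={none} staged={none}
After op 2 (modify d.txt): modified={d.txt} staged={none}
After op 3 (modify a.txt): modified={a.txt, d.txt} staged={none}
After op 4 (modify f.txt): modified={a.txt, d.txt, f.txt} staged={none}
After op 5 (modify f.txt): modified={a.txt, d.txt, f.txt} staged={none}
After op 6 (modify b.txt): modified={a.txt, b.txt, d.txt, f.txt} staged={none}
After op 7 (git add f.txt): modified={a.txt, b.txt, d.txt} staged={f.txt}
After op 8 (modify c.txt): modified={a.txt, b.txt, c.txt, d.txt} staged={f.txt}
After op 9 (modify b.txt): modified={a.txt, b.txt, c.txt, d.txt} staged={f.txt}
After op 10 (git reset b.txt): modified={a.txt, b.txt, c.txt, d.txt} staged={f.txt}
After op 11 (modify e.txt): modified={a.txt, b.txt, c.txt, d.txt, e.txt} staged={f.txt}
After op 12 (git add b.txt): modified={a.txt, c.txt, d.txt, e.txt} staged={b.txt, f.txt}
After op 13 (modify b.txt): modified={a.txt, b.txt, c.txt, d.txt, e.txt} staged={b.txt, f.txt}
After op 14 (git add c.txt): modified={a.txt, b.txt, d.txt, e.txt} staged={b.txt, c.txt, f.txt}
After op 15 (git add c.txt): modified={a.txt, b.txt, d.txt, e.txt} staged={b.txt, c.txt, f.txt}
After op 16 (git reset d.txt): modified={a.txt, b.txt, d.txt, e.txt} staged={b.txt, c.txt, f.txt}
After op 17 (git commit): modified={a.txt, b.txt, d.txt, e.txt} staged={none}
After op 18 (git add e.txt): modified={a.txt, b.txt, d.txt} staged={e.txt}
After op 19 (modify e.txt): modified={a.txt, b.txt, d.txt, e.txt} staged={e.txt}
After op 20 (git add c.txt): modified={a.txt, b.txt, d.txt, e.txt} staged={e.txt}
After op 21 (git add e.txt): modified={a.txt, b.txt, d.txt} staged={e.txt}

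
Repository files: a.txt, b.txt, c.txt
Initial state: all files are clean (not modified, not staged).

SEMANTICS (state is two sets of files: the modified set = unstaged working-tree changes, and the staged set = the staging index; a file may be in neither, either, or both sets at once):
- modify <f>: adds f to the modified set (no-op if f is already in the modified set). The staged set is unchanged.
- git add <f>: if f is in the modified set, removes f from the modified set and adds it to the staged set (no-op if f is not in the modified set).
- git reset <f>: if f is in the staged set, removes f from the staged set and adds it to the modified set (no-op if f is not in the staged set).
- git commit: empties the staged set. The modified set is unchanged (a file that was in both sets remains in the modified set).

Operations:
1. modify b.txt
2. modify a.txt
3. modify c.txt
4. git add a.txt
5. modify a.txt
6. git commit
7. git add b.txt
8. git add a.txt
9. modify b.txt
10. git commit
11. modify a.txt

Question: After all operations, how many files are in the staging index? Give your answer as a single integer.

Answer: 0

Derivation:
After op 1 (modify b.txt): modified={b.txt} staged={none}
After op 2 (modify a.txt): modified={a.txt, b.txt} staged={none}
After op 3 (modify c.txt): modified={a.txt, b.txt, c.txt} staged={none}
After op 4 (git add a.txt): modified={b.txt, c.txt} staged={a.txt}
After op 5 (modify a.txt): modified={a.txt, b.txt, c.txt} staged={a.txt}
After op 6 (git commit): modified={a.txt, b.txt, c.txt} staged={none}
After op 7 (git add b.txt): modified={a.txt, c.txt} staged={b.txt}
After op 8 (git add a.txt): modified={c.txt} staged={a.txt, b.txt}
After op 9 (modify b.txt): modified={b.txt, c.txt} staged={a.txt, b.txt}
After op 10 (git commit): modified={b.txt, c.txt} staged={none}
After op 11 (modify a.txt): modified={a.txt, b.txt, c.txt} staged={none}
Final staged set: {none} -> count=0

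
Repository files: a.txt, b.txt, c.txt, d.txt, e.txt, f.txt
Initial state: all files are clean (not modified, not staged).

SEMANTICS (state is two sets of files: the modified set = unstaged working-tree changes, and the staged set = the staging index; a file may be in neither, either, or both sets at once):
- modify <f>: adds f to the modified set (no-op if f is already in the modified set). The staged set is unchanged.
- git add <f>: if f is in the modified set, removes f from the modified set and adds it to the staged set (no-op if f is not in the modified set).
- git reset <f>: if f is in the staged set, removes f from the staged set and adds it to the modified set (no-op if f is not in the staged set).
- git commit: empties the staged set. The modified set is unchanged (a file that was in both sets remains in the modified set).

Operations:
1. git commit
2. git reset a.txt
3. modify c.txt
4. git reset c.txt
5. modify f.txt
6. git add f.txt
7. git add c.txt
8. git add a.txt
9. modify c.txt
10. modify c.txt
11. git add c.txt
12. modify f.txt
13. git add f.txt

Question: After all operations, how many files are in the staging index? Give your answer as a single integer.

After op 1 (git commit): modified={none} staged={none}
After op 2 (git reset a.txt): modified={none} staged={none}
After op 3 (modify c.txt): modified={c.txt} staged={none}
After op 4 (git reset c.txt): modified={c.txt} staged={none}
After op 5 (modify f.txt): modified={c.txt, f.txt} staged={none}
After op 6 (git add f.txt): modified={c.txt} staged={f.txt}
After op 7 (git add c.txt): modified={none} staged={c.txt, f.txt}
After op 8 (git add a.txt): modified={none} staged={c.txt, f.txt}
After op 9 (modify c.txt): modified={c.txt} staged={c.txt, f.txt}
After op 10 (modify c.txt): modified={c.txt} staged={c.txt, f.txt}
After op 11 (git add c.txt): modified={none} staged={c.txt, f.txt}
After op 12 (modify f.txt): modified={f.txt} staged={c.txt, f.txt}
After op 13 (git add f.txt): modified={none} staged={c.txt, f.txt}
Final staged set: {c.txt, f.txt} -> count=2

Answer: 2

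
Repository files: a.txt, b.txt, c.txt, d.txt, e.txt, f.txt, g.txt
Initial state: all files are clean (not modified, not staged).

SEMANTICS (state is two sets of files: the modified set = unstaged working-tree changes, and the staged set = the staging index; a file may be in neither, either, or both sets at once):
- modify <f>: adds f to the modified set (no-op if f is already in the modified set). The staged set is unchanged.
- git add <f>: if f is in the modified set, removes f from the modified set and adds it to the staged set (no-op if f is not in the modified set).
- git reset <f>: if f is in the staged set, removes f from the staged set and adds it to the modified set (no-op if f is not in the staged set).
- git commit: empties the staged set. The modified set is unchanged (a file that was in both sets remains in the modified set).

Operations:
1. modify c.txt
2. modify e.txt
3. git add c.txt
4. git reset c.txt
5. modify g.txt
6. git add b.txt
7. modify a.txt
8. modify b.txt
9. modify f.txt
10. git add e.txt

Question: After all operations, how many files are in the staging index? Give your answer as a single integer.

After op 1 (modify c.txt): modified={c.txt} staged={none}
After op 2 (modify e.txt): modified={c.txt, e.txt} staged={none}
After op 3 (git add c.txt): modified={e.txt} staged={c.txt}
After op 4 (git reset c.txt): modified={c.txt, e.txt} staged={none}
After op 5 (modify g.txt): modified={c.txt, e.txt, g.txt} staged={none}
After op 6 (git add b.txt): modified={c.txt, e.txt, g.txt} staged={none}
After op 7 (modify a.txt): modified={a.txt, c.txt, e.txt, g.txt} staged={none}
After op 8 (modify b.txt): modified={a.txt, b.txt, c.txt, e.txt, g.txt} staged={none}
After op 9 (modify f.txt): modified={a.txt, b.txt, c.txt, e.txt, f.txt, g.txt} staged={none}
After op 10 (git add e.txt): modified={a.txt, b.txt, c.txt, f.txt, g.txt} staged={e.txt}
Final staged set: {e.txt} -> count=1

Answer: 1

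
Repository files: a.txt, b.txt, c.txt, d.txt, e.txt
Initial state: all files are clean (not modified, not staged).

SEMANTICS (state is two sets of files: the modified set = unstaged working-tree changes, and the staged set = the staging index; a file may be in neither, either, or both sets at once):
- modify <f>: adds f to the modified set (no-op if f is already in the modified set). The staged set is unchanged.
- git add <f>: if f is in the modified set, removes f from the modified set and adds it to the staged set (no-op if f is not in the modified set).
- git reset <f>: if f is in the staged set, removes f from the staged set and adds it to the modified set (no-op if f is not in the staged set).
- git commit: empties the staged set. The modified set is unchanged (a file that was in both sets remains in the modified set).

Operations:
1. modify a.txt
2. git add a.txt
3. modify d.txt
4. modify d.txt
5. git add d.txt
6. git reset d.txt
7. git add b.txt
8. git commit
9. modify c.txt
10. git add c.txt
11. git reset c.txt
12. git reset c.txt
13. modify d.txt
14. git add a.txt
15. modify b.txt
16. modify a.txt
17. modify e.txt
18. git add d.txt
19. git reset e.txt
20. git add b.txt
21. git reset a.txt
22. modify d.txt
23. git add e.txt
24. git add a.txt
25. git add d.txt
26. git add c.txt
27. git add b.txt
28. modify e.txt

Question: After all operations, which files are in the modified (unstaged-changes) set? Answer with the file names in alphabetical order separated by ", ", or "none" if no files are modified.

After op 1 (modify a.txt): modified={a.txt} staged={none}
After op 2 (git add a.txt): modified={none} staged={a.txt}
After op 3 (modify d.txt): modified={d.txt} staged={a.txt}
After op 4 (modify d.txt): modified={d.txt} staged={a.txt}
After op 5 (git add d.txt): modified={none} staged={a.txt, d.txt}
After op 6 (git reset d.txt): modified={d.txt} staged={a.txt}
After op 7 (git add b.txt): modified={d.txt} staged={a.txt}
After op 8 (git commit): modified={d.txt} staged={none}
After op 9 (modify c.txt): modified={c.txt, d.txt} staged={none}
After op 10 (git add c.txt): modified={d.txt} staged={c.txt}
After op 11 (git reset c.txt): modified={c.txt, d.txt} staged={none}
After op 12 (git reset c.txt): modified={c.txt, d.txt} staged={none}
After op 13 (modify d.txt): modified={c.txt, d.txt} staged={none}
After op 14 (git add a.txt): modified={c.txt, d.txt} staged={none}
After op 15 (modify b.txt): modified={b.txt, c.txt, d.txt} staged={none}
After op 16 (modify a.txt): modified={a.txt, b.txt, c.txt, d.txt} staged={none}
After op 17 (modify e.txt): modified={a.txt, b.txt, c.txt, d.txt, e.txt} staged={none}
After op 18 (git add d.txt): modified={a.txt, b.txt, c.txt, e.txt} staged={d.txt}
After op 19 (git reset e.txt): modified={a.txt, b.txt, c.txt, e.txt} staged={d.txt}
After op 20 (git add b.txt): modified={a.txt, c.txt, e.txt} staged={b.txt, d.txt}
After op 21 (git reset a.txt): modified={a.txt, c.txt, e.txt} staged={b.txt, d.txt}
After op 22 (modify d.txt): modified={a.txt, c.txt, d.txt, e.txt} staged={b.txt, d.txt}
After op 23 (git add e.txt): modified={a.txt, c.txt, d.txt} staged={b.txt, d.txt, e.txt}
After op 24 (git add a.txt): modified={c.txt, d.txt} staged={a.txt, b.txt, d.txt, e.txt}
After op 25 (git add d.txt): modified={c.txt} staged={a.txt, b.txt, d.txt, e.txt}
After op 26 (git add c.txt): modified={none} staged={a.txt, b.txt, c.txt, d.txt, e.txt}
After op 27 (git add b.txt): modified={none} staged={a.txt, b.txt, c.txt, d.txt, e.txt}
After op 28 (modify e.txt): modified={e.txt} staged={a.txt, b.txt, c.txt, d.txt, e.txt}

Answer: e.txt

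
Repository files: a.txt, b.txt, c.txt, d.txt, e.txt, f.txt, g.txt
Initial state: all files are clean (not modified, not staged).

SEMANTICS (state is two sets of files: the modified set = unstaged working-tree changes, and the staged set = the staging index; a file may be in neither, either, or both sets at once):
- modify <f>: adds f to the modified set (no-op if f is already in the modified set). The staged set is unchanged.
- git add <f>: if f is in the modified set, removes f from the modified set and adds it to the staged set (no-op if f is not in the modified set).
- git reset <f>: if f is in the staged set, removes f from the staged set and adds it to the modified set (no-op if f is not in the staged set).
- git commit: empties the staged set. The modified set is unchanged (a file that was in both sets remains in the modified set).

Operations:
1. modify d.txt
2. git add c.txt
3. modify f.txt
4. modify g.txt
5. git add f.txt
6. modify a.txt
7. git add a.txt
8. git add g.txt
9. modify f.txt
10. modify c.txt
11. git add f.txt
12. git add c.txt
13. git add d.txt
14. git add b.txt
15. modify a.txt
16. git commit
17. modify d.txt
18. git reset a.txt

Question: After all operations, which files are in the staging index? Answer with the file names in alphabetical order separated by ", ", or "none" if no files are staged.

Answer: none

Derivation:
After op 1 (modify d.txt): modified={d.txt} staged={none}
After op 2 (git add c.txt): modified={d.txt} staged={none}
After op 3 (modify f.txt): modified={d.txt, f.txt} staged={none}
After op 4 (modify g.txt): modified={d.txt, f.txt, g.txt} staged={none}
After op 5 (git add f.txt): modified={d.txt, g.txt} staged={f.txt}
After op 6 (modify a.txt): modified={a.txt, d.txt, g.txt} staged={f.txt}
After op 7 (git add a.txt): modified={d.txt, g.txt} staged={a.txt, f.txt}
After op 8 (git add g.txt): modified={d.txt} staged={a.txt, f.txt, g.txt}
After op 9 (modify f.txt): modified={d.txt, f.txt} staged={a.txt, f.txt, g.txt}
After op 10 (modify c.txt): modified={c.txt, d.txt, f.txt} staged={a.txt, f.txt, g.txt}
After op 11 (git add f.txt): modified={c.txt, d.txt} staged={a.txt, f.txt, g.txt}
After op 12 (git add c.txt): modified={d.txt} staged={a.txt, c.txt, f.txt, g.txt}
After op 13 (git add d.txt): modified={none} staged={a.txt, c.txt, d.txt, f.txt, g.txt}
After op 14 (git add b.txt): modified={none} staged={a.txt, c.txt, d.txt, f.txt, g.txt}
After op 15 (modify a.txt): modified={a.txt} staged={a.txt, c.txt, d.txt, f.txt, g.txt}
After op 16 (git commit): modified={a.txt} staged={none}
After op 17 (modify d.txt): modified={a.txt, d.txt} staged={none}
After op 18 (git reset a.txt): modified={a.txt, d.txt} staged={none}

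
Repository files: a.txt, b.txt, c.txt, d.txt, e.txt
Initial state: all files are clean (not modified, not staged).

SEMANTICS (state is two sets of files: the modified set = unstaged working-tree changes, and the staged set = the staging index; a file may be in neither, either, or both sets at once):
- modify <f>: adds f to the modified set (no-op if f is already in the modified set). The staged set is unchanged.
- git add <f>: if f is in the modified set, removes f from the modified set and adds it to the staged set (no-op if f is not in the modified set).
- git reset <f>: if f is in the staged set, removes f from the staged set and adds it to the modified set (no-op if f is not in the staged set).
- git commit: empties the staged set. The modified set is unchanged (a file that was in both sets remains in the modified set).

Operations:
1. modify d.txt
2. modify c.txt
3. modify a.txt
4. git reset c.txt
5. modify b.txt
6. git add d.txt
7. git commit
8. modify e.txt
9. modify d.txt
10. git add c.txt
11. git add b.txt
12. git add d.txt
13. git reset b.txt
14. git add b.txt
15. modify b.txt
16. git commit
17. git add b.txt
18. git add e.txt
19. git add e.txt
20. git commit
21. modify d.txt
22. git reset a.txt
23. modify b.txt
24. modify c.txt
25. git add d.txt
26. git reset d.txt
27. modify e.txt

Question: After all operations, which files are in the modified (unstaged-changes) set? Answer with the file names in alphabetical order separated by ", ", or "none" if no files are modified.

After op 1 (modify d.txt): modified={d.txt} staged={none}
After op 2 (modify c.txt): modified={c.txt, d.txt} staged={none}
After op 3 (modify a.txt): modified={a.txt, c.txt, d.txt} staged={none}
After op 4 (git reset c.txt): modified={a.txt, c.txt, d.txt} staged={none}
After op 5 (modify b.txt): modified={a.txt, b.txt, c.txt, d.txt} staged={none}
After op 6 (git add d.txt): modified={a.txt, b.txt, c.txt} staged={d.txt}
After op 7 (git commit): modified={a.txt, b.txt, c.txt} staged={none}
After op 8 (modify e.txt): modified={a.txt, b.txt, c.txt, e.txt} staged={none}
After op 9 (modify d.txt): modified={a.txt, b.txt, c.txt, d.txt, e.txt} staged={none}
After op 10 (git add c.txt): modified={a.txt, b.txt, d.txt, e.txt} staged={c.txt}
After op 11 (git add b.txt): modified={a.txt, d.txt, e.txt} staged={b.txt, c.txt}
After op 12 (git add d.txt): modified={a.txt, e.txt} staged={b.txt, c.txt, d.txt}
After op 13 (git reset b.txt): modified={a.txt, b.txt, e.txt} staged={c.txt, d.txt}
After op 14 (git add b.txt): modified={a.txt, e.txt} staged={b.txt, c.txt, d.txt}
After op 15 (modify b.txt): modified={a.txt, b.txt, e.txt} staged={b.txt, c.txt, d.txt}
After op 16 (git commit): modified={a.txt, b.txt, e.txt} staged={none}
After op 17 (git add b.txt): modified={a.txt, e.txt} staged={b.txt}
After op 18 (git add e.txt): modified={a.txt} staged={b.txt, e.txt}
After op 19 (git add e.txt): modified={a.txt} staged={b.txt, e.txt}
After op 20 (git commit): modified={a.txt} staged={none}
After op 21 (modify d.txt): modified={a.txt, d.txt} staged={none}
After op 22 (git reset a.txt): modified={a.txt, d.txt} staged={none}
After op 23 (modify b.txt): modified={a.txt, b.txt, d.txt} staged={none}
After op 24 (modify c.txt): modified={a.txt, b.txt, c.txt, d.txt} staged={none}
After op 25 (git add d.txt): modified={a.txt, b.txt, c.txt} staged={d.txt}
After op 26 (git reset d.txt): modified={a.txt, b.txt, c.txt, d.txt} staged={none}
After op 27 (modify e.txt): modified={a.txt, b.txt, c.txt, d.txt, e.txt} staged={none}

Answer: a.txt, b.txt, c.txt, d.txt, e.txt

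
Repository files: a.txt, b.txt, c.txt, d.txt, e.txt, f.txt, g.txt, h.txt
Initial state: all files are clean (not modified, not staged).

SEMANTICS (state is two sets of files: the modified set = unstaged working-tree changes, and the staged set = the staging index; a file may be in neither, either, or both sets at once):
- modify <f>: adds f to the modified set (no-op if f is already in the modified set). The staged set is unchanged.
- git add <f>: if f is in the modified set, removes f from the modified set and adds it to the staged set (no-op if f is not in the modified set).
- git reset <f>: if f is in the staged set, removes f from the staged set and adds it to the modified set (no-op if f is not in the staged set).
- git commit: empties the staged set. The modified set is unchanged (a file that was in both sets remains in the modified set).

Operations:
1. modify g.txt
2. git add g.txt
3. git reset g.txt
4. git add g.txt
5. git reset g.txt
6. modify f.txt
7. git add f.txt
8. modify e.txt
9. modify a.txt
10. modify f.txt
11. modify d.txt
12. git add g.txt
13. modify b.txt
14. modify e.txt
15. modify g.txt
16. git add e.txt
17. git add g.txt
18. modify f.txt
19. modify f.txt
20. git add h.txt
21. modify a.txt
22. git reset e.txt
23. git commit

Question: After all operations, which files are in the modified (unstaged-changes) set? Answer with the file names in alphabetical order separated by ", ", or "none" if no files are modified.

After op 1 (modify g.txt): modified={g.txt} staged={none}
After op 2 (git add g.txt): modified={none} staged={g.txt}
After op 3 (git reset g.txt): modified={g.txt} staged={none}
After op 4 (git add g.txt): modified={none} staged={g.txt}
After op 5 (git reset g.txt): modified={g.txt} staged={none}
After op 6 (modify f.txt): modified={f.txt, g.txt} staged={none}
After op 7 (git add f.txt): modified={g.txt} staged={f.txt}
After op 8 (modify e.txt): modified={e.txt, g.txt} staged={f.txt}
After op 9 (modify a.txt): modified={a.txt, e.txt, g.txt} staged={f.txt}
After op 10 (modify f.txt): modified={a.txt, e.txt, f.txt, g.txt} staged={f.txt}
After op 11 (modify d.txt): modified={a.txt, d.txt, e.txt, f.txt, g.txt} staged={f.txt}
After op 12 (git add g.txt): modified={a.txt, d.txt, e.txt, f.txt} staged={f.txt, g.txt}
After op 13 (modify b.txt): modified={a.txt, b.txt, d.txt, e.txt, f.txt} staged={f.txt, g.txt}
After op 14 (modify e.txt): modified={a.txt, b.txt, d.txt, e.txt, f.txt} staged={f.txt, g.txt}
After op 15 (modify g.txt): modified={a.txt, b.txt, d.txt, e.txt, f.txt, g.txt} staged={f.txt, g.txt}
After op 16 (git add e.txt): modified={a.txt, b.txt, d.txt, f.txt, g.txt} staged={e.txt, f.txt, g.txt}
After op 17 (git add g.txt): modified={a.txt, b.txt, d.txt, f.txt} staged={e.txt, f.txt, g.txt}
After op 18 (modify f.txt): modified={a.txt, b.txt, d.txt, f.txt} staged={e.txt, f.txt, g.txt}
After op 19 (modify f.txt): modified={a.txt, b.txt, d.txt, f.txt} staged={e.txt, f.txt, g.txt}
After op 20 (git add h.txt): modified={a.txt, b.txt, d.txt, f.txt} staged={e.txt, f.txt, g.txt}
After op 21 (modify a.txt): modified={a.txt, b.txt, d.txt, f.txt} staged={e.txt, f.txt, g.txt}
After op 22 (git reset e.txt): modified={a.txt, b.txt, d.txt, e.txt, f.txt} staged={f.txt, g.txt}
After op 23 (git commit): modified={a.txt, b.txt, d.txt, e.txt, f.txt} staged={none}

Answer: a.txt, b.txt, d.txt, e.txt, f.txt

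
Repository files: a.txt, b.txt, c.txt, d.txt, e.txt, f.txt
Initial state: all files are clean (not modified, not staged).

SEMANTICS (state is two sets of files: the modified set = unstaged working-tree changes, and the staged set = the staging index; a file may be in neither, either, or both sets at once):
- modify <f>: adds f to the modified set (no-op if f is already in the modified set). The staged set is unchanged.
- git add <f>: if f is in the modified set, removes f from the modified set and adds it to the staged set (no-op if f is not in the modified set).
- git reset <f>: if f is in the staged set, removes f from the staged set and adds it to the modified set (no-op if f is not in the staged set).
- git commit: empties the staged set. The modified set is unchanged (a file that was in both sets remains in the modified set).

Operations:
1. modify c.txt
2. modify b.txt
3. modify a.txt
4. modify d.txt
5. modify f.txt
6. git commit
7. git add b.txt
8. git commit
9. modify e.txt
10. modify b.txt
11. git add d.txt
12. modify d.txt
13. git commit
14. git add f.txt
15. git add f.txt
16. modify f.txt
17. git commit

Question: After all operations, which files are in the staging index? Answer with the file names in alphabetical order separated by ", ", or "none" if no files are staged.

After op 1 (modify c.txt): modified={c.txt} staged={none}
After op 2 (modify b.txt): modified={b.txt, c.txt} staged={none}
After op 3 (modify a.txt): modified={a.txt, b.txt, c.txt} staged={none}
After op 4 (modify d.txt): modified={a.txt, b.txt, c.txt, d.txt} staged={none}
After op 5 (modify f.txt): modified={a.txt, b.txt, c.txt, d.txt, f.txt} staged={none}
After op 6 (git commit): modified={a.txt, b.txt, c.txt, d.txt, f.txt} staged={none}
After op 7 (git add b.txt): modified={a.txt, c.txt, d.txt, f.txt} staged={b.txt}
After op 8 (git commit): modified={a.txt, c.txt, d.txt, f.txt} staged={none}
After op 9 (modify e.txt): modified={a.txt, c.txt, d.txt, e.txt, f.txt} staged={none}
After op 10 (modify b.txt): modified={a.txt, b.txt, c.txt, d.txt, e.txt, f.txt} staged={none}
After op 11 (git add d.txt): modified={a.txt, b.txt, c.txt, e.txt, f.txt} staged={d.txt}
After op 12 (modify d.txt): modified={a.txt, b.txt, c.txt, d.txt, e.txt, f.txt} staged={d.txt}
After op 13 (git commit): modified={a.txt, b.txt, c.txt, d.txt, e.txt, f.txt} staged={none}
After op 14 (git add f.txt): modified={a.txt, b.txt, c.txt, d.txt, e.txt} staged={f.txt}
After op 15 (git add f.txt): modified={a.txt, b.txt, c.txt, d.txt, e.txt} staged={f.txt}
After op 16 (modify f.txt): modified={a.txt, b.txt, c.txt, d.txt, e.txt, f.txt} staged={f.txt}
After op 17 (git commit): modified={a.txt, b.txt, c.txt, d.txt, e.txt, f.txt} staged={none}

Answer: none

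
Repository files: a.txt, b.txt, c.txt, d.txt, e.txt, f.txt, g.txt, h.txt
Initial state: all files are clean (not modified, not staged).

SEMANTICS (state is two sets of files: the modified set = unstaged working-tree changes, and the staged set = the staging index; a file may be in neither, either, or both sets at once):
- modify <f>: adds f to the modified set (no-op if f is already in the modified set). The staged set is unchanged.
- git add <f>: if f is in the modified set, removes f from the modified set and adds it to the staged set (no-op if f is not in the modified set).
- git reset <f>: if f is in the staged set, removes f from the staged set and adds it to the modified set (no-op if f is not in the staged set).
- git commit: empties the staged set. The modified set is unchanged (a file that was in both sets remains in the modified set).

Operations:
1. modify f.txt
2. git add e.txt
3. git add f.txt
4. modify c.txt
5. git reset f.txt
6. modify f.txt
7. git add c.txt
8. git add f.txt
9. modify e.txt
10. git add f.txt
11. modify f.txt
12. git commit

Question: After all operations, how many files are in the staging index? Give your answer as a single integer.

After op 1 (modify f.txt): modified={f.txt} staged={none}
After op 2 (git add e.txt): modified={f.txt} staged={none}
After op 3 (git add f.txt): modified={none} staged={f.txt}
After op 4 (modify c.txt): modified={c.txt} staged={f.txt}
After op 5 (git reset f.txt): modified={c.txt, f.txt} staged={none}
After op 6 (modify f.txt): modified={c.txt, f.txt} staged={none}
After op 7 (git add c.txt): modified={f.txt} staged={c.txt}
After op 8 (git add f.txt): modified={none} staged={c.txt, f.txt}
After op 9 (modify e.txt): modified={e.txt} staged={c.txt, f.txt}
After op 10 (git add f.txt): modified={e.txt} staged={c.txt, f.txt}
After op 11 (modify f.txt): modified={e.txt, f.txt} staged={c.txt, f.txt}
After op 12 (git commit): modified={e.txt, f.txt} staged={none}
Final staged set: {none} -> count=0

Answer: 0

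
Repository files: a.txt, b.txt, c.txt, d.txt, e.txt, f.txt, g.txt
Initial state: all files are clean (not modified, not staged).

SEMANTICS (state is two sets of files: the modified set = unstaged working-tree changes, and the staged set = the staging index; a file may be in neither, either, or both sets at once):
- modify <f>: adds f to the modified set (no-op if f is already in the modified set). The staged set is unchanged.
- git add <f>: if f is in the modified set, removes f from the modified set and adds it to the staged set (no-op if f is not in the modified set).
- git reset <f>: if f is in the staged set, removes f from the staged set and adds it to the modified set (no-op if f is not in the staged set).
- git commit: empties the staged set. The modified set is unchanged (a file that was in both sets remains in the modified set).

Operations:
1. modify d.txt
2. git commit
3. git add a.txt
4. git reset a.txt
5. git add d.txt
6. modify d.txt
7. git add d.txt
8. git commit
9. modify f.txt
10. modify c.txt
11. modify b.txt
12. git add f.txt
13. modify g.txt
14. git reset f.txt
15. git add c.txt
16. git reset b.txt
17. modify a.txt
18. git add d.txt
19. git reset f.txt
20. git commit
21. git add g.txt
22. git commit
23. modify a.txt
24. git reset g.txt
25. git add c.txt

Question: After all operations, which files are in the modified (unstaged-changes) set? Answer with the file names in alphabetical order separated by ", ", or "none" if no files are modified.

After op 1 (modify d.txt): modified={d.txt} staged={none}
After op 2 (git commit): modified={d.txt} staged={none}
After op 3 (git add a.txt): modified={d.txt} staged={none}
After op 4 (git reset a.txt): modified={d.txt} staged={none}
After op 5 (git add d.txt): modified={none} staged={d.txt}
After op 6 (modify d.txt): modified={d.txt} staged={d.txt}
After op 7 (git add d.txt): modified={none} staged={d.txt}
After op 8 (git commit): modified={none} staged={none}
After op 9 (modify f.txt): modified={f.txt} staged={none}
After op 10 (modify c.txt): modified={c.txt, f.txt} staged={none}
After op 11 (modify b.txt): modified={b.txt, c.txt, f.txt} staged={none}
After op 12 (git add f.txt): modified={b.txt, c.txt} staged={f.txt}
After op 13 (modify g.txt): modified={b.txt, c.txt, g.txt} staged={f.txt}
After op 14 (git reset f.txt): modified={b.txt, c.txt, f.txt, g.txt} staged={none}
After op 15 (git add c.txt): modified={b.txt, f.txt, g.txt} staged={c.txt}
After op 16 (git reset b.txt): modified={b.txt, f.txt, g.txt} staged={c.txt}
After op 17 (modify a.txt): modified={a.txt, b.txt, f.txt, g.txt} staged={c.txt}
After op 18 (git add d.txt): modified={a.txt, b.txt, f.txt, g.txt} staged={c.txt}
After op 19 (git reset f.txt): modified={a.txt, b.txt, f.txt, g.txt} staged={c.txt}
After op 20 (git commit): modified={a.txt, b.txt, f.txt, g.txt} staged={none}
After op 21 (git add g.txt): modified={a.txt, b.txt, f.txt} staged={g.txt}
After op 22 (git commit): modified={a.txt, b.txt, f.txt} staged={none}
After op 23 (modify a.txt): modified={a.txt, b.txt, f.txt} staged={none}
After op 24 (git reset g.txt): modified={a.txt, b.txt, f.txt} staged={none}
After op 25 (git add c.txt): modified={a.txt, b.txt, f.txt} staged={none}

Answer: a.txt, b.txt, f.txt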